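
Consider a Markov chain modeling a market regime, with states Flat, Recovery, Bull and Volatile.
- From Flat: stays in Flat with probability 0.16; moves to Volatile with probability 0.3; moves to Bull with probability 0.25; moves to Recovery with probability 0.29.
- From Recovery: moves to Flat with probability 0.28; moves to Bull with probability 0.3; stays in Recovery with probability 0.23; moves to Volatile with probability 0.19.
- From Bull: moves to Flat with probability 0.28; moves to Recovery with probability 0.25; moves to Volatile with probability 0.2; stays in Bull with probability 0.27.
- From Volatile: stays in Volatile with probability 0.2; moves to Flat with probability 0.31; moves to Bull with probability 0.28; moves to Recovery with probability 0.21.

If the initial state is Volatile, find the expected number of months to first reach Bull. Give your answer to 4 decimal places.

3.6125

Let t(s) be the expected number of months to first reach Bull from state s, with t(Bull) = 0. Conditioning on the first month:
t(Flat) = 1 + 0.16·t(Flat) + 0.29·t(Recovery) + 0.3·t(Volatile)
t(Recovery) = 1 + 0.28·t(Flat) + 0.23·t(Recovery) + 0.19·t(Volatile)
t(Volatile) = 1 + 0.31·t(Flat) + 0.21·t(Recovery) + 0.2·t(Volatile)
Solving: t(Flat) = 3.7015, t(Recovery) = 3.5361, t(Volatile) = 3.6125.
Expected months from Volatile to Bull: 3.6125.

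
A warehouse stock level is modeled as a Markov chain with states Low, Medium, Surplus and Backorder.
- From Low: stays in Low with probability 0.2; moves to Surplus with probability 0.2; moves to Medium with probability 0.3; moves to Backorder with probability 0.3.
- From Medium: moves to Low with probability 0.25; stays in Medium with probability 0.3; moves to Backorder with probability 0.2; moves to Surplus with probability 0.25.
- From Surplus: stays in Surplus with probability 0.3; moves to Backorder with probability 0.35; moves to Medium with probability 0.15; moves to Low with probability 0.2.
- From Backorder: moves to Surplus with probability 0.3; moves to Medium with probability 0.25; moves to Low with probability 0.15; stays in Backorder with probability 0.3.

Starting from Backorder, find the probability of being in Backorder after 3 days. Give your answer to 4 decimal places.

Propagate the distribution vector 3 days from Backorder.
After 0 days: (0.0000, 0.0000, 0.0000, 1.0000)
After 1 day: (0.1500, 0.2500, 0.3000, 0.3000)
After 2 days: (0.1975, 0.2400, 0.2725, 0.2900)
After 3 days: (0.1975, 0.2446, 0.2683, 0.2896)
P(in Backorder after 3 days) = 0.2896

0.2896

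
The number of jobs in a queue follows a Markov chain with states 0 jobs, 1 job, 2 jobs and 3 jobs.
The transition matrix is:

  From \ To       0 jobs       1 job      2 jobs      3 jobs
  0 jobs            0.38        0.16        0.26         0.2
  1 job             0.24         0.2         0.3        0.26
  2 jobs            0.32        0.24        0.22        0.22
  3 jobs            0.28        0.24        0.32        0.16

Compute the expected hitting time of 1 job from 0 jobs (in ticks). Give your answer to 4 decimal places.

5.0839

Let t(s) be the expected number of ticks to first reach 1 job from state s, with t(1 job) = 0. Conditioning on the first tick:
t(0 jobs) = 1 + 0.38·t(0 jobs) + 0.26·t(2 jobs) + 0.2·t(3 jobs)
t(2 jobs) = 1 + 0.32·t(0 jobs) + 0.22·t(2 jobs) + 0.22·t(3 jobs)
t(3 jobs) = 1 + 0.28·t(0 jobs) + 0.32·t(2 jobs) + 0.16·t(3 jobs)
Solving: t(0 jobs) = 5.0839, t(2 jobs) = 4.6849, t(3 jobs) = 4.6699.
Expected ticks from 0 jobs to 1 job: 5.0839.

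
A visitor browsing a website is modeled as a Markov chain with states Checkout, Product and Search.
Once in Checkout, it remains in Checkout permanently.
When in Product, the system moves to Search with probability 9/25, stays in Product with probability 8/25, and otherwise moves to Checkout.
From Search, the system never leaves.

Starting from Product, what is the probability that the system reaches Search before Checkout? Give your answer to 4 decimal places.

0.5294

Let h(s) be the probability of absorption at Search starting from transient state s. Then h(Search) = 1 and h(Checkout) = 0. By first-step analysis:
h(Product) = 0.32·0 + 0.32·h(Product) + 0.36·1
Solving: h(Product) = 0.5294.
Starting from Product, the probability is 0.5294.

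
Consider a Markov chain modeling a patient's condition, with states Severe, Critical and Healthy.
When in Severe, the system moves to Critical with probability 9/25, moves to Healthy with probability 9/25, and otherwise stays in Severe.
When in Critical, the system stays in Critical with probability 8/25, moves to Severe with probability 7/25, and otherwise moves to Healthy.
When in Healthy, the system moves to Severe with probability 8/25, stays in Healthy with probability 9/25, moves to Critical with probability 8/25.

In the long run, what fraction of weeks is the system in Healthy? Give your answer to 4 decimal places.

Let the stationary distribution be π with π = πP and π_1 + π_2 + π_3 = 1.
π_1 = 0.28·π_1 + 0.28·π_2 + 0.32·π_3
π_2 = 0.36·π_1 + 0.32·π_2 + 0.32·π_3
Solving with the normalization constraint gives π = (0.2949, 0.3318, 0.3733).
So the stationary probability of Healthy is 0.3733.

0.3733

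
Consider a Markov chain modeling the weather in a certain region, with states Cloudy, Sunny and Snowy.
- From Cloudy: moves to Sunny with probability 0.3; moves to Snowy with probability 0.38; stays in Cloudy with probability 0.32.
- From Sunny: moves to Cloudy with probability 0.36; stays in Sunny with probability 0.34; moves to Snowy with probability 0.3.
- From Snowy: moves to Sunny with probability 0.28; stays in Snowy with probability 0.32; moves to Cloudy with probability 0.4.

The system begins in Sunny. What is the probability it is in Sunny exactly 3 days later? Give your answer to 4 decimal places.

Propagate the distribution vector 3 days from Sunny.
After 0 days: (0.0000, 1.0000, 0.0000)
After 1 day: (0.3600, 0.3400, 0.3000)
After 2 days: (0.3576, 0.3076, 0.3348)
After 3 days: (0.3591, 0.3056, 0.3353)
P(in Sunny after 3 days) = 0.3056

0.3056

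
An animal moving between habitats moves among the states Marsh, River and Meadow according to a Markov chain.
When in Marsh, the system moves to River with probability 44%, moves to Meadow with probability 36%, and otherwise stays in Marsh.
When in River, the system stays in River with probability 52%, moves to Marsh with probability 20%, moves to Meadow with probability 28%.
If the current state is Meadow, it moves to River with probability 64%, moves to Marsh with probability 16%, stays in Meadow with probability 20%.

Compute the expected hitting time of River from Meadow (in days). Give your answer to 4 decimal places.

Let t(s) be the expected number of days to first reach River from state s, with t(River) = 0. Conditioning on the first day:
t(Marsh) = 1 + 0.2·t(Marsh) + 0.36·t(Meadow)
t(Meadow) = 1 + 0.16·t(Marsh) + 0.2·t(Meadow)
Solving: t(Marsh) = 1.9918, t(Meadow) = 1.6484.
Expected days from Meadow to River: 1.6484.

1.6484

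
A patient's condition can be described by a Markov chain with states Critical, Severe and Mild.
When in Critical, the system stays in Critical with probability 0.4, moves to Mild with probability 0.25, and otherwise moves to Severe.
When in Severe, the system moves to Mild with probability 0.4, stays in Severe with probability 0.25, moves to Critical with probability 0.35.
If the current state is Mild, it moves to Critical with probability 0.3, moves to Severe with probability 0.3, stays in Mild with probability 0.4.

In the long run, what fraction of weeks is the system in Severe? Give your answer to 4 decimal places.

0.3024

Let the stationary distribution be π with π = πP and π_1 + π_2 + π_3 = 1.
π_1 = 0.4·π_1 + 0.35·π_2 + 0.3·π_3
π_2 = 0.35·π_1 + 0.25·π_2 + 0.3·π_3
Solving with the normalization constraint gives π = (0.3501, 0.3024, 0.3475).
So the stationary probability of Severe is 0.3024.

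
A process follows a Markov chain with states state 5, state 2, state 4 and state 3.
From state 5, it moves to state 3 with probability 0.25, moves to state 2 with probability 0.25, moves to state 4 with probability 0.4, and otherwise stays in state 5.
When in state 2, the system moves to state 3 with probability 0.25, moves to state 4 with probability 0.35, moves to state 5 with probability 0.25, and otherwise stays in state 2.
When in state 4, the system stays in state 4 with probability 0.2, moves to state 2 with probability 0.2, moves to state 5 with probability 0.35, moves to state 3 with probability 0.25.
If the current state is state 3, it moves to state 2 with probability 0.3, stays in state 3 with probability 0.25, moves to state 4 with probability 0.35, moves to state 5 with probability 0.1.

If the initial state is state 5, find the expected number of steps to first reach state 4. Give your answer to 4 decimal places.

2.6626

Let t(s) be the expected number of steps to first reach state 4 from state s, with t(state 4) = 0. Conditioning on the first step:
t(state 5) = 1 + 0.1·t(state 5) + 0.25·t(state 2) + 0.25·t(state 3)
t(state 2) = 1 + 0.25·t(state 5) + 0.15·t(state 2) + 0.25·t(state 3)
t(state 3) = 1 + 0.1·t(state 5) + 0.3·t(state 2) + 0.25·t(state 3)
Solving: t(state 5) = 2.6626, t(state 2) = 2.7837, t(state 3) = 2.8018.
Expected steps from state 5 to state 4: 2.6626.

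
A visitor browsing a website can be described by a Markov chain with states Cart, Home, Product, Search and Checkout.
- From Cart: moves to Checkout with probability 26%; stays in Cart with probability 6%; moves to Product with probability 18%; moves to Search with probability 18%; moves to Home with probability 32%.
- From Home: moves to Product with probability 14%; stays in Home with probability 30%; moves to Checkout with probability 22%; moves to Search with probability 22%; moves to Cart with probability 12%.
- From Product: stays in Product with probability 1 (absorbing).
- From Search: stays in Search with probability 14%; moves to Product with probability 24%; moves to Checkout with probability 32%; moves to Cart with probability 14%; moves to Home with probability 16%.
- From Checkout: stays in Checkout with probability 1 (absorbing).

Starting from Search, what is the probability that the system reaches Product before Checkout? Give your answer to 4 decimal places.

0.4205

Let h(s) be the probability of absorption at Product starting from transient state s. Then h(Product) = 1 and h(Checkout) = 0. By first-step analysis:
h(Cart) = 0.06·h(Cart) + 0.32·h(Home) + 0.18·1 + 0.18·h(Search) + 0.26·0
h(Home) = 0.12·h(Cart) + 0.3·h(Home) + 0.14·1 + 0.22·h(Search) + 0.22·0
h(Search) = 0.14·h(Cart) + 0.16·h(Home) + 0.24·1 + 0.14·h(Search) + 0.32·0
Solving: h(Cart) = 0.4089, h(Home) = 0.4023, h(Search) = 0.4205.
Starting from Search, the probability is 0.4205.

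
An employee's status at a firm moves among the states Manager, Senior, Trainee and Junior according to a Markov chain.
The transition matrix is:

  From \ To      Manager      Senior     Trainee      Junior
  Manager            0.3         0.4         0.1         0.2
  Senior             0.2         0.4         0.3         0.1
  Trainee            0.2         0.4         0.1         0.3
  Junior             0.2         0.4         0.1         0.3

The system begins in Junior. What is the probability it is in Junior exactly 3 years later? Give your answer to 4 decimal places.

0.1980

Propagate the distribution vector 3 years from Junior.
After 0 years: (0.0000, 0.0000, 0.0000, 1.0000)
After 1 year: (0.2000, 0.4000, 0.1000, 0.3000)
After 2 years: (0.2200, 0.4000, 0.1800, 0.2000)
After 3 years: (0.2220, 0.4000, 0.1800, 0.1980)
P(in Junior after 3 years) = 0.1980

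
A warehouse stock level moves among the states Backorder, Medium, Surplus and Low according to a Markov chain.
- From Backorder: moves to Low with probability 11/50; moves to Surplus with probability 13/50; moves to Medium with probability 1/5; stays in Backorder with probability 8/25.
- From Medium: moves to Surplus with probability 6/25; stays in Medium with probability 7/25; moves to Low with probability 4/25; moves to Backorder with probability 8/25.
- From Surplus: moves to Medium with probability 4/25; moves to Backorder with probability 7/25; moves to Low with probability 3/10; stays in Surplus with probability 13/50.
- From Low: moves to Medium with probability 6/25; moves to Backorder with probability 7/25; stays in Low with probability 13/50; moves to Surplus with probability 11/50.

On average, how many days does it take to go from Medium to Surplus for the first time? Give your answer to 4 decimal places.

Let t(s) be the expected number of days to first reach Surplus from state s, with t(Surplus) = 0. Conditioning on the first day:
t(Backorder) = 1 + 0.32·t(Backorder) + 0.2·t(Medium) + 0.22·t(Low)
t(Medium) = 1 + 0.32·t(Backorder) + 0.28·t(Medium) + 0.16·t(Low)
t(Low) = 1 + 0.28·t(Backorder) + 0.24·t(Medium) + 0.26·t(Low)
Solving: t(Backorder) = 4.0508, t(Medium) = 4.1276, t(Low) = 4.2228.
Expected days from Medium to Surplus: 4.1276.

4.1276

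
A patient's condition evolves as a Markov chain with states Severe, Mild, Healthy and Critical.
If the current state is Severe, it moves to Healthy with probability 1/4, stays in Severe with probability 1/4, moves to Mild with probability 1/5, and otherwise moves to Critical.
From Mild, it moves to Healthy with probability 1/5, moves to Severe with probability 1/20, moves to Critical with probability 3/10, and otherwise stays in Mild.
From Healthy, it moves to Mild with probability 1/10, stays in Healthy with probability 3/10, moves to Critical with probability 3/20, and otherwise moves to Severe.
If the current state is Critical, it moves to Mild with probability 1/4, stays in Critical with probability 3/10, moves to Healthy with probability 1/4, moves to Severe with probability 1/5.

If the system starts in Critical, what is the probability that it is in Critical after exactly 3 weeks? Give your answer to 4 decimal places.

0.2625

Propagate the distribution vector 3 weeks from Critical.
After 0 weeks: (0.0000, 0.0000, 0.0000, 1.0000)
After 1 week: (0.2000, 0.2500, 0.2500, 0.3000)
After 2 weeks: (0.2350, 0.2525, 0.2500, 0.2625)
After 3 weeks: (0.2364, 0.2513, 0.2499, 0.2625)
P(in Critical after 3 weeks) = 0.2625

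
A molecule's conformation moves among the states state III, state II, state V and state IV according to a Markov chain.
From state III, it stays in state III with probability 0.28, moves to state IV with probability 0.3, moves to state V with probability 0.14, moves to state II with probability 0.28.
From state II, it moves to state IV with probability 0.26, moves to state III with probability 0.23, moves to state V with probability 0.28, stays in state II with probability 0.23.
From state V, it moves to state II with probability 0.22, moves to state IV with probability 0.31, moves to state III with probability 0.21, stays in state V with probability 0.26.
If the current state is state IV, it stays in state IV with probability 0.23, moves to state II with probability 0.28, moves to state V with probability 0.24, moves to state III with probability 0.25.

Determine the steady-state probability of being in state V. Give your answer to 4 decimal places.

0.2304

Let the stationary distribution be π with π = πP and π_1 + π_2 + π_3 + π_4 = 1.
π_1 = 0.28·π_1 + 0.23·π_2 + 0.21·π_3 + 0.25·π_4
π_2 = 0.28·π_1 + 0.23·π_2 + 0.22·π_3 + 0.28·π_4
π_3 = 0.14·π_1 + 0.28·π_2 + 0.26·π_3 + 0.24·π_4
Solving with the normalization constraint gives π = (0.2430, 0.2535, 0.2304, 0.2731).
So the stationary probability of state V is 0.2304.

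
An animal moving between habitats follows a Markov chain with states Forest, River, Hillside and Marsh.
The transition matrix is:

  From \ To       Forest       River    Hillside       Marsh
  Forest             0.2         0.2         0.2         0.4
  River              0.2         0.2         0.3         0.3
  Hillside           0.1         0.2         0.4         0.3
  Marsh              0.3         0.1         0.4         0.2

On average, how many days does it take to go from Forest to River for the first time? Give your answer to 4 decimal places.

5.9036

Let t(s) be the expected number of days to first reach River from state s, with t(River) = 0. Conditioning on the first day:
t(Forest) = 1 + 0.2·t(Forest) + 0.2·t(Hillside) + 0.4·t(Marsh)
t(Hillside) = 1 + 0.1·t(Forest) + 0.4·t(Hillside) + 0.3·t(Marsh)
t(Marsh) = 1 + 0.3·t(Forest) + 0.4·t(Hillside) + 0.2·t(Marsh)
Solving: t(Forest) = 5.9036, t(Hillside) = 5.8434, t(Marsh) = 6.3855.
Expected days from Forest to River: 5.9036.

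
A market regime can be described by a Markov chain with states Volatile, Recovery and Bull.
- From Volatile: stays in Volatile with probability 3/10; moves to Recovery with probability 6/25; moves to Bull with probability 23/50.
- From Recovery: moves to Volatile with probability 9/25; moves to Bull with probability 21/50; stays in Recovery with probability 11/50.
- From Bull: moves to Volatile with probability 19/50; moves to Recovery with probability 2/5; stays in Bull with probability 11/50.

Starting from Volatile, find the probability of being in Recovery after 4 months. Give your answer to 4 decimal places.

Propagate the distribution vector 4 months from Volatile.
After 0 months: (1.0000, 0.0000, 0.0000)
After 1 month: (0.3000, 0.2400, 0.4600)
After 2 months: (0.3512, 0.3088, 0.3400)
After 3 months: (0.3457, 0.2882, 0.3660)
After 4 months: (0.3466, 0.2928, 0.3606)
P(in Recovery after 4 months) = 0.2928

0.2928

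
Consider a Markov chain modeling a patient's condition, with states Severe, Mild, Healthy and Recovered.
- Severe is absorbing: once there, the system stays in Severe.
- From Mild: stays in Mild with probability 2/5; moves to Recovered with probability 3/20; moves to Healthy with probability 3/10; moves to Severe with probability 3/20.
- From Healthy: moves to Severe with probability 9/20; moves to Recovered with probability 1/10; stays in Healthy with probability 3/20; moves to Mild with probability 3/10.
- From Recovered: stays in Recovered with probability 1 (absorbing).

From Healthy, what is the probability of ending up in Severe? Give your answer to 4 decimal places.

0.7500

Let h(s) be the probability of absorption at Severe starting from transient state s. Then h(Severe) = 1 and h(Recovered) = 0. By first-step analysis:
h(Mild) = 0.15·1 + 0.4·h(Mild) + 0.3·h(Healthy) + 0.15·0
h(Healthy) = 0.45·1 + 0.3·h(Mild) + 0.15·h(Healthy) + 0.1·0
Solving: h(Mild) = 0.6250, h(Healthy) = 0.7500.
Starting from Healthy, the probability is 0.7500.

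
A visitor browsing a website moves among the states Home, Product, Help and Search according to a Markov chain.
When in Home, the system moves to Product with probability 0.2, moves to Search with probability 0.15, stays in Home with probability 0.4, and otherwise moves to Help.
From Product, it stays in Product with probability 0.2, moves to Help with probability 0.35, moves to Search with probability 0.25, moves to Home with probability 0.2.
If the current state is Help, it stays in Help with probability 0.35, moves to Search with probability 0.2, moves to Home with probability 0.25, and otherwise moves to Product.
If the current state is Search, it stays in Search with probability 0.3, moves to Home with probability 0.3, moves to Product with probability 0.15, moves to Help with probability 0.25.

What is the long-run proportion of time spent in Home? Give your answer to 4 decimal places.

Let the stationary distribution be π with π = πP and π_1 + π_2 + π_3 + π_4 = 1.
π_1 = 0.4·π_1 + 0.2·π_2 + 0.25·π_3 + 0.3·π_4
π_2 = 0.2·π_1 + 0.2·π_2 + 0.2·π_3 + 0.15·π_4
π_3 = 0.25·π_1 + 0.35·π_2 + 0.35·π_3 + 0.25·π_4
Solving with the normalization constraint gives π = (0.2957, 0.1892, 0.2988, 0.2163).
So the stationary probability of Home is 0.2957.

0.2957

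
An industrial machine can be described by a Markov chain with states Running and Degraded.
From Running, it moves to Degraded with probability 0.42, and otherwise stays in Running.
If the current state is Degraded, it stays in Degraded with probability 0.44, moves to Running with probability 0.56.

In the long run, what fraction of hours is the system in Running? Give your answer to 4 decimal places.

Let the stationary distribution be π with π = πP and π_1 + π_2 = 1.
π_1 = 0.58·π_1 + 0.56·π_2
Solving with the normalization constraint gives π = (0.5714, 0.4286).
So the stationary probability of Running is 0.5714.

0.5714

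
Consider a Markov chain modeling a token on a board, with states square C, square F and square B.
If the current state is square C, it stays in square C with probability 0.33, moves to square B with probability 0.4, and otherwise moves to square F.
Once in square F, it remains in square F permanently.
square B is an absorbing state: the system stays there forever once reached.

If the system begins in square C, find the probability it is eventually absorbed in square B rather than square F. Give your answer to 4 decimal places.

Let h(s) be the probability of absorption at square B starting from transient state s. Then h(square B) = 1 and h(square F) = 0. By first-step analysis:
h(square C) = 0.33·h(square C) + 0.27·0 + 0.4·1
Solving: h(square C) = 0.5970.
Starting from square C, the probability is 0.5970.

0.5970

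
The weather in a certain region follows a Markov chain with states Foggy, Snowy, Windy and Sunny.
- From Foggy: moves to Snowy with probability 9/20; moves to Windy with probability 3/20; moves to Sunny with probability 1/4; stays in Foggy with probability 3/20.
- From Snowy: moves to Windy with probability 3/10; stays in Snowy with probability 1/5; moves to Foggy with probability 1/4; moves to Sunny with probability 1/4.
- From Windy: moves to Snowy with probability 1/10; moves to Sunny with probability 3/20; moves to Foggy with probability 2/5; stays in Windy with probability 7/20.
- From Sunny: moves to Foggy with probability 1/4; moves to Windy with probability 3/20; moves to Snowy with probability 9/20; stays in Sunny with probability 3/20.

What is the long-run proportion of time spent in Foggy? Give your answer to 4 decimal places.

Let the stationary distribution be π with π = πP and π_1 + π_2 + π_3 + π_4 = 1.
π_1 = 0.15·π_1 + 0.25·π_2 + 0.4·π_3 + 0.25·π_4
π_2 = 0.45·π_1 + 0.2·π_2 + 0.1·π_3 + 0.45·π_4
π_3 = 0.15·π_1 + 0.3·π_2 + 0.35·π_3 + 0.15·π_4
Solving with the normalization constraint gives π = (0.2603, 0.2922, 0.2423, 0.2052).
So the stationary probability of Foggy is 0.2603.

0.2603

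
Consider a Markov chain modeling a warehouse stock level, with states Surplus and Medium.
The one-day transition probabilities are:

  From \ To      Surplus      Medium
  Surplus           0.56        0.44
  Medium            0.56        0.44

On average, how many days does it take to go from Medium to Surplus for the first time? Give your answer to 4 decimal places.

Let t(s) be the expected number of days to first reach Surplus from state s, with t(Surplus) = 0. Conditioning on the first day:
t(Medium) = 1 + 0.44·t(Medium)
Solving: t(Medium) = 1.7857.
Expected days from Medium to Surplus: 1.7857.

1.7857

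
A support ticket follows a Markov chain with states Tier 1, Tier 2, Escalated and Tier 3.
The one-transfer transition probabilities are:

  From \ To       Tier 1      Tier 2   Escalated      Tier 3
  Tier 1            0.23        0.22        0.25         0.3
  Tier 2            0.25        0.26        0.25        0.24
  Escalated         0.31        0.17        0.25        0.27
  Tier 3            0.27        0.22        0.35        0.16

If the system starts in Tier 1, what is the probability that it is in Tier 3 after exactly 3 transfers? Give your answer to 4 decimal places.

0.2454

Propagate the distribution vector 3 transfers from Tier 1.
After 0 transfers: (1.0000, 0.0000, 0.0000, 0.0000)
After 1 transfer: (0.2300, 0.2200, 0.2500, 0.3000)
After 2 transfers: (0.2664, 0.2163, 0.2800, 0.2373)
After 3 transfers: (0.2662, 0.2147, 0.2737, 0.2454)
P(in Tier 3 after 3 transfers) = 0.2454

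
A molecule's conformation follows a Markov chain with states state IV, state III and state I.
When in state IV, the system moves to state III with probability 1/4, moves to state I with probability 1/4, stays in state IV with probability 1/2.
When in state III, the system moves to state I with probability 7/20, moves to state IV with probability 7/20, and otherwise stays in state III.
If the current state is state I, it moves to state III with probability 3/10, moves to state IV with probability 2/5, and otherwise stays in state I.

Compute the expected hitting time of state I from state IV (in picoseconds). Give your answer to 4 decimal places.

3.6190

Let t(s) be the expected number of picoseconds to first reach state I from state s, with t(state I) = 0. Conditioning on the first picosecond:
t(state IV) = 1 + 0.5·t(state IV) + 0.25·t(state III)
t(state III) = 1 + 0.35·t(state IV) + 0.3·t(state III)
Solving: t(state IV) = 3.6190, t(state III) = 3.2381.
Expected picoseconds from state IV to state I: 3.6190.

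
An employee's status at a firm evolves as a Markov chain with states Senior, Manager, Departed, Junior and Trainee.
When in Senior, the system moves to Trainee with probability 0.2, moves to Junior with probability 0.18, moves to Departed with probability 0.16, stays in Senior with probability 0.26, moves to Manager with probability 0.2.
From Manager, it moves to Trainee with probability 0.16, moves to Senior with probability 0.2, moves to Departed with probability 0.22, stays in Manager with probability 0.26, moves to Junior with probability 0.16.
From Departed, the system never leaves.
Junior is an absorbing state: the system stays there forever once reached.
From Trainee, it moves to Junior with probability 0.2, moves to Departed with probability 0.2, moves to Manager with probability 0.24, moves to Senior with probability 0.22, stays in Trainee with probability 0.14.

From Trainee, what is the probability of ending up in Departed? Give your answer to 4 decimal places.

0.5126

Let h(s) be the probability of absorption at Departed starting from transient state s. Then h(Departed) = 1 and h(Junior) = 0. By first-step analysis:
h(Senior) = 0.26·h(Senior) + 0.2·h(Manager) + 0.16·1 + 0.18·0 + 0.2·h(Trainee)
h(Manager) = 0.2·h(Senior) + 0.26·h(Manager) + 0.22·1 + 0.16·0 + 0.16·h(Trainee)
h(Trainee) = 0.22·h(Senior) + 0.24·h(Manager) + 0.2·1 + 0.2·0 + 0.14·h(Trainee)
Solving: h(Senior) = 0.5017, h(Manager) = 0.5437, h(Trainee) = 0.5126.
Starting from Trainee, the probability is 0.5126.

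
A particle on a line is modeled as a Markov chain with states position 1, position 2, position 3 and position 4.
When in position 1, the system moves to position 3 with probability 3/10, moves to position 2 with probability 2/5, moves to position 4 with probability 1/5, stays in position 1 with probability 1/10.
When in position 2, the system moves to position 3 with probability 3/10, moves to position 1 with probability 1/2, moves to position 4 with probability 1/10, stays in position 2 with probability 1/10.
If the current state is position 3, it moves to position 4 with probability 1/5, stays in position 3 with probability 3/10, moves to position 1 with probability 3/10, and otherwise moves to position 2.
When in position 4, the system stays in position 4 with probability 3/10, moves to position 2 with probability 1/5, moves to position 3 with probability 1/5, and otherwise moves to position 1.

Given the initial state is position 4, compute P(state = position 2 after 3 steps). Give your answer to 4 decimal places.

0.2320

Propagate the distribution vector 3 steps from position 4.
After 0 steps: (0.0000, 0.0000, 0.0000, 1.0000)
After 1 step: (0.3000, 0.2000, 0.2000, 0.3000)
After 2 steps: (0.2800, 0.2400, 0.2700, 0.2100)
After 3 steps: (0.2920, 0.2320, 0.2790, 0.1970)
P(in position 2 after 3 steps) = 0.2320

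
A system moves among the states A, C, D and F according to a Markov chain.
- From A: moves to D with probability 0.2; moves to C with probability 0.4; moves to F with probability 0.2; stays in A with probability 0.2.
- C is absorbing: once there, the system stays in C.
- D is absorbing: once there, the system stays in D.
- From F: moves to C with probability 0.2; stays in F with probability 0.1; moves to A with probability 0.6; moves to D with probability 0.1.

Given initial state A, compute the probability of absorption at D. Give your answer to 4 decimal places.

0.3333

Let h(s) be the probability of absorption at D starting from transient state s. Then h(D) = 1 and h(C) = 0. By first-step analysis:
h(A) = 0.2·h(A) + 0.4·0 + 0.2·1 + 0.2·h(F)
h(F) = 0.6·h(A) + 0.2·0 + 0.1·1 + 0.1·h(F)
Solving: h(A) = 0.3333, h(F) = 0.3333.
Starting from A, the probability is 0.3333.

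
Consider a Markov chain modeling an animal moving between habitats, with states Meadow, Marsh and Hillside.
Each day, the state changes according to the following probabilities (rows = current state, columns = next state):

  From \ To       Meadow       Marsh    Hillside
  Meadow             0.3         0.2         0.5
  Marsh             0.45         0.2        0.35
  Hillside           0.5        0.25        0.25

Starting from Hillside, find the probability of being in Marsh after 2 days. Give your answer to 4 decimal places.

Sum over the intermediate state after 1 day:
P = P(Hillside→Meadow)·P(Meadow→Marsh) + P(Hillside→Marsh)·P(Marsh→Marsh) + P(Hillside→Hillside)·P(Hillside→Marsh)
  = 0.5×0.2 + 0.25×0.2 + 0.25×0.25
  = 0.1000 + 0.0500 + 0.0625 = 0.2125

0.2125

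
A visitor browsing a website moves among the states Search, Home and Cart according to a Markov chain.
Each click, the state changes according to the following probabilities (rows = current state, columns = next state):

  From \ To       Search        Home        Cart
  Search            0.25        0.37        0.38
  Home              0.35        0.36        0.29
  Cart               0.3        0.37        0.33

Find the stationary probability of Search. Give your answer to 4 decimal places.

0.3032

Let the stationary distribution be π with π = πP and π_1 + π_2 + π_3 = 1.
π_1 = 0.25·π_1 + 0.35·π_2 + 0.3·π_3
π_2 = 0.37·π_1 + 0.36·π_2 + 0.37·π_3
Solving with the normalization constraint gives π = (0.3032, 0.3663, 0.3305).
So the stationary probability of Search is 0.3032.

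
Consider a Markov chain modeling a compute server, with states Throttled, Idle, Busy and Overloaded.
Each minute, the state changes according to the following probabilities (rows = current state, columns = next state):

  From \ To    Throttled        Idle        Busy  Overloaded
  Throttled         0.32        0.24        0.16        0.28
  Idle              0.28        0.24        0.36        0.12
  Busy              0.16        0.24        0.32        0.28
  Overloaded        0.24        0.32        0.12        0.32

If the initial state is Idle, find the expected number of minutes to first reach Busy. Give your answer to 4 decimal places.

3.9401

Let t(s) be the expected number of minutes to first reach Busy from state s, with t(Busy) = 0. Conditioning on the first minute:
t(Throttled) = 1 + 0.32·t(Throttled) + 0.24·t(Idle) + 0.28·t(Overloaded)
t(Idle) = 1 + 0.28·t(Throttled) + 0.24·t(Idle) + 0.12·t(Overloaded)
t(Overloaded) = 1 + 0.24·t(Throttled) + 0.32·t(Idle) + 0.32·t(Overloaded)
Solving: t(Throttled) = 4.9495, t(Idle) = 3.9401, t(Overloaded) = 5.0716.
Expected minutes from Idle to Busy: 3.9401.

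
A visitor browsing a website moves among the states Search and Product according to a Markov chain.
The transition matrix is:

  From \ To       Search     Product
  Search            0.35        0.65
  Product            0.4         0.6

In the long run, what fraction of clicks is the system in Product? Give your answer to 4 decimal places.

Let the stationary distribution be π with π = πP and π_1 + π_2 = 1.
π_1 = 0.35·π_1 + 0.4·π_2
Solving with the normalization constraint gives π = (0.3810, 0.6190).
So the stationary probability of Product is 0.6190.

0.6190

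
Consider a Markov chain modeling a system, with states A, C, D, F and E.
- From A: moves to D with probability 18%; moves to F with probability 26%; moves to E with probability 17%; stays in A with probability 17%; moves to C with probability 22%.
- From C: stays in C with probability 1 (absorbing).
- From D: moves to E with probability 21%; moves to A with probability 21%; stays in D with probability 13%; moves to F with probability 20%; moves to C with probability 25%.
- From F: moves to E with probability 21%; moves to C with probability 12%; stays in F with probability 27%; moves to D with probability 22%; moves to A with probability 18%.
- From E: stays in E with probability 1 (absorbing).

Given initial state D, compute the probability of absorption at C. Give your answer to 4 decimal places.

Let h(s) be the probability of absorption at C starting from transient state s. Then h(C) = 1 and h(E) = 0. By first-step analysis:
h(A) = 0.17·h(A) + 0.22·1 + 0.18·h(D) + 0.26·h(F) + 0.17·0
h(D) = 0.21·h(A) + 0.25·1 + 0.13·h(D) + 0.2·h(F) + 0.21·0
h(F) = 0.18·h(A) + 0.12·1 + 0.22·h(D) + 0.27·h(F) + 0.21·0
Solving: h(A) = 0.5167, h(D) = 0.5148, h(F) = 0.4469.
Starting from D, the probability is 0.5148.

0.5148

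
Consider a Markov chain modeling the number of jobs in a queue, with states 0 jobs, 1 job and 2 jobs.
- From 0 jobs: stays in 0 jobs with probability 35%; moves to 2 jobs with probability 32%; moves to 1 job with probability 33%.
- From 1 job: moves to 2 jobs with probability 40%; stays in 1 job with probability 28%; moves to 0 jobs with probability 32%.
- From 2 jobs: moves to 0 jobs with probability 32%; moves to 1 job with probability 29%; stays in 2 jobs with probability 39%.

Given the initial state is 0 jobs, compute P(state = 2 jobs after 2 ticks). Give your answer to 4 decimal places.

0.3688

Sum over the intermediate state after 1 tick:
P = P(0 jobs→0 jobs)·P(0 jobs→2 jobs) + P(0 jobs→1 job)·P(1 job→2 jobs) + P(0 jobs→2 jobs)·P(2 jobs→2 jobs)
  = 0.35×0.32 + 0.33×0.4 + 0.32×0.39
  = 0.1120 + 0.1320 + 0.1248 = 0.3688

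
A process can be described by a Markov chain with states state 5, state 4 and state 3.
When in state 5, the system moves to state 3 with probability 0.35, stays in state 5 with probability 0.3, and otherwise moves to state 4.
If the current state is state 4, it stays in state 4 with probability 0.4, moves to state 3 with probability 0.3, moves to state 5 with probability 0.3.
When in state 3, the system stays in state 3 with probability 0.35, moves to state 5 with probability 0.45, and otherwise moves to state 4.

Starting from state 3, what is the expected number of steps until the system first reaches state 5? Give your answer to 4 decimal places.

2.4242

Let t(s) be the expected number of steps to first reach state 5 from state s, with t(state 5) = 0. Conditioning on the first step:
t(state 4) = 1 + 0.4·t(state 4) + 0.3·t(state 3)
t(state 3) = 1 + 0.2·t(state 4) + 0.35·t(state 3)
Solving: t(state 4) = 2.8788, t(state 3) = 2.4242.
Expected steps from state 3 to state 5: 2.4242.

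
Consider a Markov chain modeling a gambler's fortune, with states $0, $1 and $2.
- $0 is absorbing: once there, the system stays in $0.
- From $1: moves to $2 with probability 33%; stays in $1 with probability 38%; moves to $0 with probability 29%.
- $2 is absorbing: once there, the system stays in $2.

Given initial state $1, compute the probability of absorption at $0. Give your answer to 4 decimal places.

0.4677

Let h(s) be the probability of absorption at $0 starting from transient state s. Then h($0) = 1 and h($2) = 0. By first-step analysis:
h($1) = 0.29·1 + 0.38·h($1) + 0.33·0
Solving: h($1) = 0.4677.
Starting from $1, the probability is 0.4677.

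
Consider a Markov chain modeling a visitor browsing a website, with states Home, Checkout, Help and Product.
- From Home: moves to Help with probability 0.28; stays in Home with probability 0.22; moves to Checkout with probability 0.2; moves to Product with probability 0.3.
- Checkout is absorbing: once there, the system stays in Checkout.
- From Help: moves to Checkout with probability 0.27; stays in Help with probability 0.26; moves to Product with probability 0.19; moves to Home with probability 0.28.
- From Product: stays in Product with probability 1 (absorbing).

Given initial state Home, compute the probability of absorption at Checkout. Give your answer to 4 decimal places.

Let h(s) be the probability of absorption at Checkout starting from transient state s. Then h(Checkout) = 1 and h(Product) = 0. By first-step analysis:
h(Home) = 0.22·h(Home) + 0.2·1 + 0.28·h(Help) + 0.3·0
h(Help) = 0.28·h(Home) + 0.27·1 + 0.26·h(Help) + 0.19·0
Solving: h(Home) = 0.4483, h(Help) = 0.5345.
Starting from Home, the probability is 0.4483.

0.4483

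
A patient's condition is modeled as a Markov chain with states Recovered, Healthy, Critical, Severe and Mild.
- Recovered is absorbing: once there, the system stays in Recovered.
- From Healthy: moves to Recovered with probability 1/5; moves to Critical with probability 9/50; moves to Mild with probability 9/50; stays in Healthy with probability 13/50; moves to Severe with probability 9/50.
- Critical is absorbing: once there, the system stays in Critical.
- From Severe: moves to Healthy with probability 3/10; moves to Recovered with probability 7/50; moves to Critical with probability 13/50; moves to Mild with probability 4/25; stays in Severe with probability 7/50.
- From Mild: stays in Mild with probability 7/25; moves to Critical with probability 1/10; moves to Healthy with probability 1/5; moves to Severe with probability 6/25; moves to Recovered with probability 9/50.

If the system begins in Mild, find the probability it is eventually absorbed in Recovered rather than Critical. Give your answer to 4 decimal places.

Let h(s) be the probability of absorption at Recovered starting from transient state s. Then h(Recovered) = 1 and h(Critical) = 0. By first-step analysis:
h(Healthy) = 0.2·1 + 0.26·h(Healthy) + 0.18·0 + 0.18·h(Severe) + 0.18·h(Mild)
h(Severe) = 0.14·1 + 0.3·h(Healthy) + 0.26·0 + 0.14·h(Severe) + 0.16·h(Mild)
h(Mild) = 0.18·1 + 0.2·h(Healthy) + 0.1·0 + 0.24·h(Severe) + 0.28·h(Mild)
Solving: h(Healthy) = 0.5082, h(Severe) = 0.4401, h(Mild) = 0.5379.
Starting from Mild, the probability is 0.5379.

0.5379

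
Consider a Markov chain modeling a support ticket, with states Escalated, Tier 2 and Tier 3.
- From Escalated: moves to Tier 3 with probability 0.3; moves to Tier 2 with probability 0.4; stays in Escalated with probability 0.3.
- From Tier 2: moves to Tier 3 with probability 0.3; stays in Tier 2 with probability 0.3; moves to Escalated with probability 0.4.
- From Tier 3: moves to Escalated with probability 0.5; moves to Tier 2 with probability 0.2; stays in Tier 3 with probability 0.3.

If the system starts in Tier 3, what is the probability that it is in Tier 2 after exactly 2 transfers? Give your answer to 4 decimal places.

Sum over the intermediate state after 1 transfer:
P = P(Tier 3→Escalated)·P(Escalated→Tier 2) + P(Tier 3→Tier 2)·P(Tier 2→Tier 2) + P(Tier 3→Tier 3)·P(Tier 3→Tier 2)
  = 0.5×0.4 + 0.2×0.3 + 0.3×0.2
  = 0.2000 + 0.0600 + 0.0600 = 0.3200

0.3200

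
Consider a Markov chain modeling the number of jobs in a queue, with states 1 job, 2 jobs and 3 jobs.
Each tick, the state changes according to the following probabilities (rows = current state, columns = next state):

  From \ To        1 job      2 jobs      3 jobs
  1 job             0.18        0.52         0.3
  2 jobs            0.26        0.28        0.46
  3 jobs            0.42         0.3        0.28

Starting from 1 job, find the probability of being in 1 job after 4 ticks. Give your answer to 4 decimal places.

0.2915

Propagate the distribution vector 4 ticks from 1 job.
After 0 ticks: (1.0000, 0.0000, 0.0000)
After 1 tick: (0.1800, 0.5200, 0.3000)
After 2 ticks: (0.2936, 0.3292, 0.3772)
After 3 ticks: (0.2969, 0.3580, 0.3451)
After 4 ticks: (0.2915, 0.3581, 0.3504)
P(in 1 job after 4 ticks) = 0.2915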